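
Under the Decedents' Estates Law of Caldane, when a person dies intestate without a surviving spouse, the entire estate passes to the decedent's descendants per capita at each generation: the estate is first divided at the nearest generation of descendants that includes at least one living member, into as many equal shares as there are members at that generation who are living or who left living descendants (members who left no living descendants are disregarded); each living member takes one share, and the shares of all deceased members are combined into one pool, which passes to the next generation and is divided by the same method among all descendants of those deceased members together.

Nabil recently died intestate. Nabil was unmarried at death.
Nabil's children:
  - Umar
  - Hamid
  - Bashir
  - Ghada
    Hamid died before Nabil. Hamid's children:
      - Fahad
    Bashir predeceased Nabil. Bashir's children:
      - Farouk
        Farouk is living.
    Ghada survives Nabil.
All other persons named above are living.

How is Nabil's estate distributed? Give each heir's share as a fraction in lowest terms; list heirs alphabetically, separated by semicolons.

There is no surviving spouse, so the entire estate passes to Nabil's descendants per capita at each generation.
At generation 1 (Umar, Hamid, Bashir, Ghada) there are 4 shares of (1)/4 = 1/4 each.
Living: Umar and Ghada — each takes 1/4.
Deceased: Hamid and Bashir. Their combined 1/2 is pooled and carried to generation 2.
At generation 2 (Fahad, Farouk) there are 2 shares of (1/2)/2 = 1/4 each.
Living: Fahad and Farouk — each takes 1/4.

Fahad 1/4; Farouk 1/4; Ghada 1/4; Umar 1/4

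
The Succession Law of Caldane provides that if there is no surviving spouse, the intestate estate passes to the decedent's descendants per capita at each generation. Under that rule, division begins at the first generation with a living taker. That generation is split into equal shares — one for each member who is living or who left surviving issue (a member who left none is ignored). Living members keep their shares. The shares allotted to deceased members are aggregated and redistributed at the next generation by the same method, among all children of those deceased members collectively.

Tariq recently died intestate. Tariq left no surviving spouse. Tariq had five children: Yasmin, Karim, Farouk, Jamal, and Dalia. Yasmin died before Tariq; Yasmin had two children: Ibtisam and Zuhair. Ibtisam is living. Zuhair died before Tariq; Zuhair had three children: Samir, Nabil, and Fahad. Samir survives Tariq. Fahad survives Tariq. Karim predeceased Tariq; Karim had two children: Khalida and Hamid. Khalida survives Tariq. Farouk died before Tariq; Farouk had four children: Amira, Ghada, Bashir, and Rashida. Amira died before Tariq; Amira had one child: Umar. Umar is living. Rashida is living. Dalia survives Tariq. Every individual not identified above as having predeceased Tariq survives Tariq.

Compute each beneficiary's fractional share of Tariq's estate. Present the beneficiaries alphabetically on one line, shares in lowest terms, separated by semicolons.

There is no surviving spouse, so the entire estate passes to Tariq's descendants per capita at each generation.
At generation 1 (Yasmin, Karim, Farouk, Jamal, Dalia) there are 5 shares of (1)/5 = 1/5 each.
Living: Jamal and Dalia — each takes 1/5.
Deceased: Yasmin, Karim, and Farouk. Their combined 3/5 is pooled and carried to generation 2.
At generation 2 (Ibtisam, Zuhair, Khalida, Hamid, Amira, Ghada, Bashir, Rashida) there are 8 shares of (3/5)/8 = 3/40 each.
Living: Ibtisam, Khalida, Hamid, Ghada, Bashir, and Rashida — each takes 3/40.
Deceased: Zuhair and Amira. Their combined 3/20 is pooled and carried to generation 3.
At generation 3 (Samir, Nabil, Fahad, Umar) there are 4 shares of (3/20)/4 = 3/80 each.
Living: Samir, Nabil, Fahad, and Umar — each takes 3/80.

Bashir 3/40; Dalia 1/5; Fahad 3/80; Ghada 3/40; Hamid 3/40; Ibtisam 3/40; Jamal 1/5; Khalida 3/40; Nabil 3/80; Rashida 3/40; Samir 3/80; Umar 3/80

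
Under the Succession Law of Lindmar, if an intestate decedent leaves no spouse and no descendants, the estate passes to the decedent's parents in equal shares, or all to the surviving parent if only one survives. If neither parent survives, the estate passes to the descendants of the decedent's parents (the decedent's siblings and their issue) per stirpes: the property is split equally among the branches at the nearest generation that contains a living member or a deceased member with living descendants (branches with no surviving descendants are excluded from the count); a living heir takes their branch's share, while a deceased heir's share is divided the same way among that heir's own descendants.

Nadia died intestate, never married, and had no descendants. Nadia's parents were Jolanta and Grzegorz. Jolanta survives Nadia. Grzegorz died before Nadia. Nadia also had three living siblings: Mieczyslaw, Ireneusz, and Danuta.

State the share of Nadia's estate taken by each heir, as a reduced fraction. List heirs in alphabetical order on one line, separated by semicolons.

Jolanta 1

Only one parent, Jolanta, survives, so Jolanta takes the entire estate. The siblings take nothing because a surviving parent has priority.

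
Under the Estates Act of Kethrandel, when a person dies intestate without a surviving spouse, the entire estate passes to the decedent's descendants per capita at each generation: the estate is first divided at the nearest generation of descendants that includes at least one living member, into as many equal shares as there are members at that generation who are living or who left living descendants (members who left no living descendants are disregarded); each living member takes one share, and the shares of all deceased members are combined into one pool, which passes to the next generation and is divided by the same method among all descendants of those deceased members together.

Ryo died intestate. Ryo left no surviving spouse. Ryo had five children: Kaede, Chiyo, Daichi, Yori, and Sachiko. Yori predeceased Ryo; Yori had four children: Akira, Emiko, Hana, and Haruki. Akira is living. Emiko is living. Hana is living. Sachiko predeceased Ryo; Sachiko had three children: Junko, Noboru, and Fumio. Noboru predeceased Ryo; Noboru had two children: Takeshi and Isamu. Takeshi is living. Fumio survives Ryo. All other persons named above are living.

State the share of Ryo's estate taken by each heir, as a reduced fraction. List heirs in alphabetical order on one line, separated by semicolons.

There is no surviving spouse, so the entire estate passes to Ryo's descendants per capita at each generation.
At generation 1 (Kaede, Chiyo, Daichi, Yori, Sachiko) there are 5 shares of (1)/5 = 1/5 each.
Living: Kaede, Chiyo, and Daichi — each takes 1/5.
Deceased: Yori and Sachiko. Their combined 2/5 is pooled and carried to generation 2.
At generation 2 (Akira, Emiko, Hana, Haruki, Junko, Noboru, Fumio) there are 7 shares of (2/5)/7 = 2/35 each.
Living: Akira, Emiko, Hana, Haruki, Junko, and Fumio — each takes 2/35.
Deceased: Noboru. That 2/35 share is carried to generation 3.
At generation 3 (Takeshi, Isamu) there are 2 shares of (2/35)/2 = 1/35 each.
Living: Takeshi and Isamu — each takes 1/35.

Akira 2/35; Chiyo 1/5; Daichi 1/5; Emiko 2/35; Fumio 2/35; Hana 2/35; Haruki 2/35; Isamu 1/35; Junko 2/35; Kaede 1/5; Takeshi 1/35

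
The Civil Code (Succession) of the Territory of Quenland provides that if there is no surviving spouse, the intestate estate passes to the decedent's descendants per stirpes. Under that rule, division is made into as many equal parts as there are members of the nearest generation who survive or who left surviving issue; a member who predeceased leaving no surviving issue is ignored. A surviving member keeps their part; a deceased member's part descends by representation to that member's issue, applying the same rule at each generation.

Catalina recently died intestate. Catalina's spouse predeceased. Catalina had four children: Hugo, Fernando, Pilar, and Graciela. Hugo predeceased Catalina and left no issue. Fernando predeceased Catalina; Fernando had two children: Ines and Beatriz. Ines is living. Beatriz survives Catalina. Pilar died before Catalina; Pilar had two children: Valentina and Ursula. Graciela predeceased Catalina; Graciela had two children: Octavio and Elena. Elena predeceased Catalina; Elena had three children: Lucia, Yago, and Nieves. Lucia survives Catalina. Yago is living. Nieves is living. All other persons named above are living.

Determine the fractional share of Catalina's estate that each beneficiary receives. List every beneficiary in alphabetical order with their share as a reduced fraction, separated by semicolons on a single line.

There is no surviving spouse, so the entire estate passes to Catalina's descendants per stirpes.
Hugo left no surviving issue, so that branch lapses and is disregarded.
The estate is divided into 3 equal shares of 1/3 among Fernando, Pilar, Graciela.
Fernando predeceased; the 1/3 allotted to Fernando's branch passes to Fernando's issue by representation.
The 1/3 is divided into 2 equal shares of 1/6 among Ines, Beatriz.
Ines is living and takes 1/6.
Beatriz is living and takes 1/6.
Pilar predeceased; the 1/3 allotted to Pilar's branch passes to Pilar's issue by representation.
The 1/3 is divided into 2 equal shares of 1/6 among Valentina, Ursula.
Valentina is living and takes 1/6.
Ursula is living and takes 1/6.
Graciela predeceased; the 1/3 allotted to Graciela's branch passes to Graciela's issue by representation.
The 1/3 is divided into 2 equal shares of 1/6 among Octavio, Elena.
Octavio is living and takes 1/6.
Elena predeceased; the 1/6 allotted to Elena's branch passes to Elena's issue by representation.
The 1/6 is divided into 3 equal shares of 1/18 among Lucia, Yago, Nieves.
Lucia is living and takes 1/18.
Yago is living and takes 1/18.
Nieves is living and takes 1/18.

Beatriz 1/6; Ines 1/6; Lucia 1/18; Nieves 1/18; Octavio 1/6; Ursula 1/6; Valentina 1/6; Yago 1/18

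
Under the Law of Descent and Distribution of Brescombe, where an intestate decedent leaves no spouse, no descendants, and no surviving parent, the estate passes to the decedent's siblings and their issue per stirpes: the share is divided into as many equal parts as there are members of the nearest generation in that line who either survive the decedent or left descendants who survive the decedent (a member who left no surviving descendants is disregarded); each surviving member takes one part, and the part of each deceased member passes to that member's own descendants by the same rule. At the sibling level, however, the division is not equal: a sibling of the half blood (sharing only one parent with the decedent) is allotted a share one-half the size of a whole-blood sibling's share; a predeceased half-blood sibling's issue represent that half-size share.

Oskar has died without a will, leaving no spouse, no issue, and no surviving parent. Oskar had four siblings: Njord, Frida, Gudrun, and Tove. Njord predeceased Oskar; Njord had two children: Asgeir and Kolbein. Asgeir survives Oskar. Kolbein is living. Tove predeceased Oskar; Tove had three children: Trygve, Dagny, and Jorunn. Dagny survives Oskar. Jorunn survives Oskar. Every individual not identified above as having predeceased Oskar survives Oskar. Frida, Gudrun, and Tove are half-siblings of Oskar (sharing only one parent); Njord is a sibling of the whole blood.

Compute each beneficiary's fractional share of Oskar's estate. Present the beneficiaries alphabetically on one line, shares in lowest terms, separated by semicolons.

Asgeir 1/5; Dagny 1/15; Frida 1/5; Gudrun 1/5; Jorunn 1/15; Kolbein 1/5; Trygve 1/15

No spouse, descendants, or parent survives, so the estate passes to Oskar's siblings per stirpes.
Half-blood siblings count for one-half the weight of whole-blood siblings at the initial division.
Dividing 1 in proportion to weights (total weight 5/2): Njord (weight 1) → 2/5; Frida (weight 1/2) → 1/5; Gudrun (weight 1/2) → 1/5; Tove (weight 1/2) → 1/5.
Njord predeceased; the 2/5 allotted to Njord's branch passes to Njord's issue by representation.
The 2/5 is divided into 2 equal shares of 1/5 among Asgeir, Kolbein.
Asgeir is living and takes 1/5.
Kolbein is living and takes 1/5.
Frida is living and takes 1/5.
Gudrun is living and takes 1/5.
Tove predeceased; the 1/5 allotted to Tove's branch passes to Tove's issue by representation.
The 1/5 is divided into 3 equal shares of 1/15 among Trygve, Dagny, Jorunn.
Trygve is living and takes 1/15.
Dagny is living and takes 1/15.
Jorunn is living and takes 1/15.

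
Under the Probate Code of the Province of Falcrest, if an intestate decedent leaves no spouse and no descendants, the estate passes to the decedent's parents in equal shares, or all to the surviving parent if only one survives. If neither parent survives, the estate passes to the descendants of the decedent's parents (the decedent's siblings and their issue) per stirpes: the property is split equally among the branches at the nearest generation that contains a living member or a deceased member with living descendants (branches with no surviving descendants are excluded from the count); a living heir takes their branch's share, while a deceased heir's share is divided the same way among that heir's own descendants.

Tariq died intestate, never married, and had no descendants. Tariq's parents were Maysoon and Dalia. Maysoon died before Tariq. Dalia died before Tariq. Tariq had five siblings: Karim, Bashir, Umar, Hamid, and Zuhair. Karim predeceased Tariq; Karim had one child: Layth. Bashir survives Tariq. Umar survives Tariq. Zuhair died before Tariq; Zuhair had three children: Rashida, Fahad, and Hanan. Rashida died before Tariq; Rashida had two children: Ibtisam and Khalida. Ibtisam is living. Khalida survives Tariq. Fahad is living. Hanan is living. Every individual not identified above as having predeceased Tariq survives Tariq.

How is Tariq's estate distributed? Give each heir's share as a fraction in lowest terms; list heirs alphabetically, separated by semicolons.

Bashir 1/5; Fahad 1/15; Hamid 1/5; Hanan 1/15; Ibtisam 1/30; Khalida 1/30; Layth 1/5; Umar 1/5

Neither parent survives and there are no descendants, so the estate passes to Tariq's siblings and their issue per stirpes.
The estate is divided into 5 equal shares of 1/5 among Karim, Bashir, Umar, Hamid, Zuhair.
Karim predeceased; the 1/5 allotted to Karim's branch passes to Karim's issue by representation.
Layth is the sole taker at this level and receives the full 1/5.
Bashir is living and takes 1/5.
Umar is living and takes 1/5.
Hamid is living and takes 1/5.
Zuhair predeceased; the 1/5 allotted to Zuhair's branch passes to Zuhair's issue by representation.
The 1/5 is divided into 3 equal shares of 1/15 among Rashida, Fahad, Hanan.
Rashida predeceased; the 1/15 allotted to Rashida's branch passes to Rashida's issue by representation.
The 1/15 is divided into 2 equal shares of 1/30 among Ibtisam, Khalida.
Ibtisam is living and takes 1/30.
Khalida is living and takes 1/30.
Fahad is living and takes 1/15.
Hanan is living and takes 1/15.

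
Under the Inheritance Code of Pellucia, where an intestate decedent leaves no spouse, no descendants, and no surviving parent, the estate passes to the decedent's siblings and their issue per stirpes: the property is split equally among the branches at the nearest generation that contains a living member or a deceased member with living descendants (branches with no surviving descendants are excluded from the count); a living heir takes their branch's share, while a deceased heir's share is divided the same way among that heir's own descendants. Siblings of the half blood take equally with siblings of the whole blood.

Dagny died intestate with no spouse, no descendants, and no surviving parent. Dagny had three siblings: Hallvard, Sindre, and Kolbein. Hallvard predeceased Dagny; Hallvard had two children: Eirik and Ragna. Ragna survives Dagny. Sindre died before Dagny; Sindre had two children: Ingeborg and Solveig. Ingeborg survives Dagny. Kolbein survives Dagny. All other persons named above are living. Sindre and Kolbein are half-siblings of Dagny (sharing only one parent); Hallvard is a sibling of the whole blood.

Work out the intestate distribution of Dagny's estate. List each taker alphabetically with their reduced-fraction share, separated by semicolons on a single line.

No spouse, descendants, or parent survives, so the estate passes to Dagny's siblings per stirpes.
Half-blood and whole-blood siblings take equally under the stated rule.
The estate is divided into 3 equal shares of 1/3 among Hallvard, Sindre, Kolbein.
Hallvard predeceased; the 1/3 allotted to Hallvard's branch passes to Hallvard's issue by representation.
The 1/3 is divided into 2 equal shares of 1/6 among Eirik, Ragna.
Eirik is living and takes 1/6.
Ragna is living and takes 1/6.
Sindre predeceased; the 1/3 allotted to Sindre's branch passes to Sindre's issue by representation.
The 1/3 is divided into 2 equal shares of 1/6 among Ingeborg, Solveig.
Ingeborg is living and takes 1/6.
Solveig is living and takes 1/6.
Kolbein is living and takes 1/3.

Eirik 1/6; Ingeborg 1/6; Kolbein 1/3; Ragna 1/6; Solveig 1/6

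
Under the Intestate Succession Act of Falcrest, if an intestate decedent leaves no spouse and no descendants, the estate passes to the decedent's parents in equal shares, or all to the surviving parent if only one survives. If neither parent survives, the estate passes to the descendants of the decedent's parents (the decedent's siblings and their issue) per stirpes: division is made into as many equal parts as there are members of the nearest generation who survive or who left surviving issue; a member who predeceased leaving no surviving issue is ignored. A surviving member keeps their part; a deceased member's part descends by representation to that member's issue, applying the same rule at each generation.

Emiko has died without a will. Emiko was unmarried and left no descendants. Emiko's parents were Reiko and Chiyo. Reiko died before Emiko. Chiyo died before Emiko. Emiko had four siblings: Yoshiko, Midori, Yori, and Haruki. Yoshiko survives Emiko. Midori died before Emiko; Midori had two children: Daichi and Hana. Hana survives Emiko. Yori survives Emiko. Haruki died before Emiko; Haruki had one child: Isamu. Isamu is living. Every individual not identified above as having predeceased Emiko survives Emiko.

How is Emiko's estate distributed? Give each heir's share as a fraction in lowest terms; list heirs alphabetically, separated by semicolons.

Neither parent survives and there are no descendants, so the estate passes to Emiko's siblings and their issue per stirpes.
The estate is divided into 4 equal shares of 1/4 among Yoshiko, Midori, Yori, Haruki.
Yoshiko is living and takes 1/4.
Midori predeceased; the 1/4 allotted to Midori's branch passes to Midori's issue by representation.
The 1/4 is divided into 2 equal shares of 1/8 among Daichi, Hana.
Daichi is living and takes 1/8.
Hana is living and takes 1/8.
Yori is living and takes 1/4.
Haruki predeceased; the 1/4 allotted to Haruki's branch passes to Haruki's issue by representation.
Isamu is the sole taker at this level and receives the full 1/4.

Daichi 1/8; Hana 1/8; Isamu 1/4; Yori 1/4; Yoshiko 1/4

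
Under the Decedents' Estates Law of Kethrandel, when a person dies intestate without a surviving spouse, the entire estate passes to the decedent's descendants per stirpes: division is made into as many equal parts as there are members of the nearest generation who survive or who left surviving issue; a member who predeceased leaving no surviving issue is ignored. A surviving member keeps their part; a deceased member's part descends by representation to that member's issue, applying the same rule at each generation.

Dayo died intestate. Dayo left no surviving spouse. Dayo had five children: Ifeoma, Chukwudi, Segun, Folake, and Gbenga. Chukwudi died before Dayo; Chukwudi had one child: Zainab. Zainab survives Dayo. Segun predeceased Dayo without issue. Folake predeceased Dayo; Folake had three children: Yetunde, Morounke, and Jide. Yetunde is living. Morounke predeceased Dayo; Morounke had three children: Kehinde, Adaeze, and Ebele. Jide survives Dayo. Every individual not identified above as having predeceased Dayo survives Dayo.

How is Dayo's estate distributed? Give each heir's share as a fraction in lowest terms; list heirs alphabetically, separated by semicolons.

There is no surviving spouse, so the entire estate passes to Dayo's descendants per stirpes.
Segun left no surviving issue, so that branch lapses and is disregarded.
The estate is divided into 4 equal shares of 1/4 among Ifeoma, Chukwudi, Folake, Gbenga.
Ifeoma is living and takes 1/4.
Chukwudi predeceased; the 1/4 allotted to Chukwudi's branch passes to Chukwudi's issue by representation.
Zainab is the sole taker at this level and receives the full 1/4.
Folake predeceased; the 1/4 allotted to Folake's branch passes to Folake's issue by representation.
The 1/4 is divided into 3 equal shares of 1/12 among Yetunde, Morounke, Jide.
Yetunde is living and takes 1/12.
Morounke predeceased; the 1/12 allotted to Morounke's branch passes to Morounke's issue by representation.
The 1/12 is divided into 3 equal shares of 1/36 among Kehinde, Adaeze, Ebele.
Kehinde is living and takes 1/36.
Adaeze is living and takes 1/36.
Ebele is living and takes 1/36.
Jide is living and takes 1/12.
Gbenga is living and takes 1/4.

Adaeze 1/36; Ebele 1/36; Gbenga 1/4; Ifeoma 1/4; Jide 1/12; Kehinde 1/36; Yetunde 1/12; Zainab 1/4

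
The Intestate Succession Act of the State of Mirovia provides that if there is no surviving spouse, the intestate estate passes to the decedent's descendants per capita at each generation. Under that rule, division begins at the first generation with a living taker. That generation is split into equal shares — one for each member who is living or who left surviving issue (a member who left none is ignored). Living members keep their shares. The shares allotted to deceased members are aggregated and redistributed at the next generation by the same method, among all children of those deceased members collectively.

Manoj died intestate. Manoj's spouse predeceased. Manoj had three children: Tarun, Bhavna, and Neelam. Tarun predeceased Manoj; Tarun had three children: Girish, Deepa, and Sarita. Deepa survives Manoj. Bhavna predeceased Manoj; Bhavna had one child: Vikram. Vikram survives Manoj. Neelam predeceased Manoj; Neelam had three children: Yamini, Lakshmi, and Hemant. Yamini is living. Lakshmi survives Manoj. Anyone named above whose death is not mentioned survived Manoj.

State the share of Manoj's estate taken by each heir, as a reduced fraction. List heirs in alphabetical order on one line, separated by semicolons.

Deepa 1/7; Girish 1/7; Hemant 1/7; Lakshmi 1/7; Sarita 1/7; Vikram 1/7; Yamini 1/7

There is no surviving spouse, so the entire estate passes to Manoj's descendants per capita at each generation.
No one at generation 1 (Tarun, Bhavna, Neelam) is living; moving to the next generation.
At generation 2 (Girish, Deepa, Sarita, Vikram, Yamini, Lakshmi, Hemant) there are 7 shares of (1)/7 = 1/7 each.
Living: Girish, Deepa, Sarita, Vikram, Yamini, Lakshmi, and Hemant — each takes 1/7.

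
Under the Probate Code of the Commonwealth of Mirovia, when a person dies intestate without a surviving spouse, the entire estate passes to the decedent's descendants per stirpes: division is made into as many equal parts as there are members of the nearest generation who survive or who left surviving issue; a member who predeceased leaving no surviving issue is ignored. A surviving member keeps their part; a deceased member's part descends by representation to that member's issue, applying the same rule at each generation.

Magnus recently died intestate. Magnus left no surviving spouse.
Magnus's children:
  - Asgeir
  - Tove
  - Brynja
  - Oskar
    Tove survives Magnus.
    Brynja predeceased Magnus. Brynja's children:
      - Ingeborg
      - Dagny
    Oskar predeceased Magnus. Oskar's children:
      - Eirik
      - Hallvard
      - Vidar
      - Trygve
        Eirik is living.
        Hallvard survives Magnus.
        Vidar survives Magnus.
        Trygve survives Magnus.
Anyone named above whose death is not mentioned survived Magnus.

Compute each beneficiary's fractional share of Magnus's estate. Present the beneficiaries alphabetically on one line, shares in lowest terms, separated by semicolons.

There is no surviving spouse, so the entire estate passes to Magnus's descendants per stirpes.
The estate is divided into 4 equal shares of 1/4 among Asgeir, Tove, Brynja, Oskar.
Asgeir is living and takes 1/4.
Tove is living and takes 1/4.
Brynja predeceased; the 1/4 allotted to Brynja's branch passes to Brynja's issue by representation.
The 1/4 is divided into 2 equal shares of 1/8 among Ingeborg, Dagny.
Ingeborg is living and takes 1/8.
Dagny is living and takes 1/8.
Oskar predeceased; the 1/4 allotted to Oskar's branch passes to Oskar's issue by representation.
The 1/4 is divided into 4 equal shares of 1/16 among Eirik, Hallvard, Vidar, Trygve.
Eirik is living and takes 1/16.
Hallvard is living and takes 1/16.
Vidar is living and takes 1/16.
Trygve is living and takes 1/16.

Asgeir 1/4; Dagny 1/8; Eirik 1/16; Hallvard 1/16; Ingeborg 1/8; Tove 1/4; Trygve 1/16; Vidar 1/16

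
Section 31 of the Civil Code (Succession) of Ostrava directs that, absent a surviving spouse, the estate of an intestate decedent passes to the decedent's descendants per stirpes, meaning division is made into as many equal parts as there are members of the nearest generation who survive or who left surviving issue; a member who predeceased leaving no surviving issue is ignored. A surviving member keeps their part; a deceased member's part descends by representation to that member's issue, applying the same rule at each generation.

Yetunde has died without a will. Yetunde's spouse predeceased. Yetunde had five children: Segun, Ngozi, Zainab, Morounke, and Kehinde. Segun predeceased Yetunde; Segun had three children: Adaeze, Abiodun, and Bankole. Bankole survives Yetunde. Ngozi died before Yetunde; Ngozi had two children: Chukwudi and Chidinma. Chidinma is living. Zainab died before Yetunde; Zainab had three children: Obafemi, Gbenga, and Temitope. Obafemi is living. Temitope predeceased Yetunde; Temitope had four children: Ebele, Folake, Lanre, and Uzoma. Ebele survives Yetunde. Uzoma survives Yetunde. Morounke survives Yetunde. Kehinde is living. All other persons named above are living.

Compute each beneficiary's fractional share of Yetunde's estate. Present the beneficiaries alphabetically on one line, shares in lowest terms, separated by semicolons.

Abiodun 1/15; Adaeze 1/15; Bankole 1/15; Chidinma 1/10; Chukwudi 1/10; Ebele 1/60; Folake 1/60; Gbenga 1/15; Kehinde 1/5; Lanre 1/60; Morounke 1/5; Obafemi 1/15; Uzoma 1/60

There is no surviving spouse, so the entire estate passes to Yetunde's descendants per stirpes.
The estate is divided into 5 equal shares of 1/5 among Segun, Ngozi, Zainab, Morounke, Kehinde.
Segun predeceased; the 1/5 allotted to Segun's branch passes to Segun's issue by representation.
The 1/5 is divided into 3 equal shares of 1/15 among Adaeze, Abiodun, Bankole.
Adaeze is living and takes 1/15.
Abiodun is living and takes 1/15.
Bankole is living and takes 1/15.
Ngozi predeceased; the 1/5 allotted to Ngozi's branch passes to Ngozi's issue by representation.
The 1/5 is divided into 2 equal shares of 1/10 among Chukwudi, Chidinma.
Chukwudi is living and takes 1/10.
Chidinma is living and takes 1/10.
Zainab predeceased; the 1/5 allotted to Zainab's branch passes to Zainab's issue by representation.
The 1/5 is divided into 3 equal shares of 1/15 among Obafemi, Gbenga, Temitope.
Obafemi is living and takes 1/15.
Gbenga is living and takes 1/15.
Temitope predeceased; the 1/15 allotted to Temitope's branch passes to Temitope's issue by representation.
The 1/15 is divided into 4 equal shares of 1/60 among Ebele, Folake, Lanre, Uzoma.
Ebele is living and takes 1/60.
Folake is living and takes 1/60.
Lanre is living and takes 1/60.
Uzoma is living and takes 1/60.
Morounke is living and takes 1/5.
Kehinde is living and takes 1/5.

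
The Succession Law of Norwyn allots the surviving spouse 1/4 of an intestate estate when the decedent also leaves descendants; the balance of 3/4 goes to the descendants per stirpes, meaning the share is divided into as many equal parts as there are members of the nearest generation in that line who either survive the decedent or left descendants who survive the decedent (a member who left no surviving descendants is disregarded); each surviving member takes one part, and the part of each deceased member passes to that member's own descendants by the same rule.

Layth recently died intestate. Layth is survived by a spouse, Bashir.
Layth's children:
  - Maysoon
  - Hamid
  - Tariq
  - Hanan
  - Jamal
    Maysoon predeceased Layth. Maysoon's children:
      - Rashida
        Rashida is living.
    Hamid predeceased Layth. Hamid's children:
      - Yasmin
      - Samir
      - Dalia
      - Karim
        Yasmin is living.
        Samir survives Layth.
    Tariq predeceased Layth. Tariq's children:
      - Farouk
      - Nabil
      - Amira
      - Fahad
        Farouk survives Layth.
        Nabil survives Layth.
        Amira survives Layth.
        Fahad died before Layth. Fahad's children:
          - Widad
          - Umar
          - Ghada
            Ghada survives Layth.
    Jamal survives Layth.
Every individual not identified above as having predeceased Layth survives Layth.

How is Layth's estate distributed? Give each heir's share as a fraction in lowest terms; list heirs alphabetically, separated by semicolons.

Amira 3/80; Bashir 1/4; Dalia 3/80; Farouk 3/80; Ghada 1/80; Hanan 3/20; Jamal 3/20; Karim 3/80; Nabil 3/80; Rashida 3/20; Samir 3/80; Umar 1/80; Widad 1/80; Yasmin 3/80

Bashir, as surviving spouse, takes 1/4.
The remaining 3/4 passes to Layth's descendants per stirpes.
The 3/4 is divided into 5 equal shares of 3/20 among Maysoon, Hamid, Tariq, Hanan, Jamal.
Maysoon predeceased; the 3/20 allotted to Maysoon's branch passes to Maysoon's issue by representation.
Rashida is the sole taker at this level and receives the full 3/20.
Hamid predeceased; the 3/20 allotted to Hamid's branch passes to Hamid's issue by representation.
The 3/20 is divided into 4 equal shares of 3/80 among Yasmin, Samir, Dalia, Karim.
Yasmin is living and takes 3/80.
Samir is living and takes 3/80.
Dalia is living and takes 3/80.
Karim is living and takes 3/80.
Tariq predeceased; the 3/20 allotted to Tariq's branch passes to Tariq's issue by representation.
The 3/20 is divided into 4 equal shares of 3/80 among Farouk, Nabil, Amira, Fahad.
Farouk is living and takes 3/80.
Nabil is living and takes 3/80.
Amira is living and takes 3/80.
Fahad predeceased; the 3/80 allotted to Fahad's branch passes to Fahad's issue by representation.
The 3/80 is divided into 3 equal shares of 1/80 among Widad, Umar, Ghada.
Widad is living and takes 1/80.
Umar is living and takes 1/80.
Ghada is living and takes 1/80.
Hanan is living and takes 3/20.
Jamal is living and takes 3/20.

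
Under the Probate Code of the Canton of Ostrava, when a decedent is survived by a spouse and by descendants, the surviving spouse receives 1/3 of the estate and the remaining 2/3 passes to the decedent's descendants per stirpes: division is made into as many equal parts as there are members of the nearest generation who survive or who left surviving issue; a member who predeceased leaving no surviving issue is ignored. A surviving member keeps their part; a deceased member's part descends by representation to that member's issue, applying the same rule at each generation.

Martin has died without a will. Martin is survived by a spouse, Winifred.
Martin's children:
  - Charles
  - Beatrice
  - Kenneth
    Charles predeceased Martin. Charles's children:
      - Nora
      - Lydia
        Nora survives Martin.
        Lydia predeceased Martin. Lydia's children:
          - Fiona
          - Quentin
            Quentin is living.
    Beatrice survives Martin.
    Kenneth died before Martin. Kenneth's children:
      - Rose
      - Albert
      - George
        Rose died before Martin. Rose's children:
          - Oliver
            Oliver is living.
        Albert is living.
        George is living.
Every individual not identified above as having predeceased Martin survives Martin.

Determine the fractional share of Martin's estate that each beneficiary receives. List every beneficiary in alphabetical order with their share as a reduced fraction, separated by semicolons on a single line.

Albert 2/27; Beatrice 2/9; Fiona 1/18; George 2/27; Nora 1/9; Oliver 2/27; Quentin 1/18; Winifred 1/3

Winifred, as surviving spouse, takes 1/3.
The remaining 2/3 passes to Martin's descendants per stirpes.
The 2/3 is divided into 3 equal shares of 2/9 among Charles, Beatrice, Kenneth.
Charles predeceased; the 2/9 allotted to Charles's branch passes to Charles's issue by representation.
The 2/9 is divided into 2 equal shares of 1/9 among Nora, Lydia.
Nora is living and takes 1/9.
Lydia predeceased; the 1/9 allotted to Lydia's branch passes to Lydia's issue by representation.
The 1/9 is divided into 2 equal shares of 1/18 among Fiona, Quentin.
Fiona is living and takes 1/18.
Quentin is living and takes 1/18.
Beatrice is living and takes 2/9.
Kenneth predeceased; the 2/9 allotted to Kenneth's branch passes to Kenneth's issue by representation.
The 2/9 is divided into 3 equal shares of 2/27 among Rose, Albert, George.
Rose predeceased; the 2/27 allotted to Rose's branch passes to Rose's issue by representation.
Oliver is the sole taker at this level and receives the full 2/27.
Albert is living and takes 2/27.
George is living and takes 2/27.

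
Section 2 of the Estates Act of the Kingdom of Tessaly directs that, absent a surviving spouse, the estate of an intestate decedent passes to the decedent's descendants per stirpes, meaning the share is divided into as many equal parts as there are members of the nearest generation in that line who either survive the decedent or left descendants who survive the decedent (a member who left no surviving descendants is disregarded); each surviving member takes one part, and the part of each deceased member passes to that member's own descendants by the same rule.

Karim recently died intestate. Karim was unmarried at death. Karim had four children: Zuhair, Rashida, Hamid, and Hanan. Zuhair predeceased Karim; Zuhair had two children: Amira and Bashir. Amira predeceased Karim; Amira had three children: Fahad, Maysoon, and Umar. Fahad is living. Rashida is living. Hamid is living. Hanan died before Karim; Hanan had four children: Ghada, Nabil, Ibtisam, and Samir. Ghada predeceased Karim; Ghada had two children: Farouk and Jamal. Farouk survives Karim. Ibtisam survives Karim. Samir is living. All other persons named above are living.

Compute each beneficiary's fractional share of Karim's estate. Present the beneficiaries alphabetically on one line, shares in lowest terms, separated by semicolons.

Bashir 1/8; Fahad 1/24; Farouk 1/32; Hamid 1/4; Ibtisam 1/16; Jamal 1/32; Maysoon 1/24; Nabil 1/16; Rashida 1/4; Samir 1/16; Umar 1/24

There is no surviving spouse, so the entire estate passes to Karim's descendants per stirpes.
The estate is divided into 4 equal shares of 1/4 among Zuhair, Rashida, Hamid, Hanan.
Zuhair predeceased; the 1/4 allotted to Zuhair's branch passes to Zuhair's issue by representation.
The 1/4 is divided into 2 equal shares of 1/8 among Amira, Bashir.
Amira predeceased; the 1/8 allotted to Amira's branch passes to Amira's issue by representation.
The 1/8 is divided into 3 equal shares of 1/24 among Fahad, Maysoon, Umar.
Fahad is living and takes 1/24.
Maysoon is living and takes 1/24.
Umar is living and takes 1/24.
Bashir is living and takes 1/8.
Rashida is living and takes 1/4.
Hamid is living and takes 1/4.
Hanan predeceased; the 1/4 allotted to Hanan's branch passes to Hanan's issue by representation.
The 1/4 is divided into 4 equal shares of 1/16 among Ghada, Nabil, Ibtisam, Samir.
Ghada predeceased; the 1/16 allotted to Ghada's branch passes to Ghada's issue by representation.
The 1/16 is divided into 2 equal shares of 1/32 among Farouk, Jamal.
Farouk is living and takes 1/32.
Jamal is living and takes 1/32.
Nabil is living and takes 1/16.
Ibtisam is living and takes 1/16.
Samir is living and takes 1/16.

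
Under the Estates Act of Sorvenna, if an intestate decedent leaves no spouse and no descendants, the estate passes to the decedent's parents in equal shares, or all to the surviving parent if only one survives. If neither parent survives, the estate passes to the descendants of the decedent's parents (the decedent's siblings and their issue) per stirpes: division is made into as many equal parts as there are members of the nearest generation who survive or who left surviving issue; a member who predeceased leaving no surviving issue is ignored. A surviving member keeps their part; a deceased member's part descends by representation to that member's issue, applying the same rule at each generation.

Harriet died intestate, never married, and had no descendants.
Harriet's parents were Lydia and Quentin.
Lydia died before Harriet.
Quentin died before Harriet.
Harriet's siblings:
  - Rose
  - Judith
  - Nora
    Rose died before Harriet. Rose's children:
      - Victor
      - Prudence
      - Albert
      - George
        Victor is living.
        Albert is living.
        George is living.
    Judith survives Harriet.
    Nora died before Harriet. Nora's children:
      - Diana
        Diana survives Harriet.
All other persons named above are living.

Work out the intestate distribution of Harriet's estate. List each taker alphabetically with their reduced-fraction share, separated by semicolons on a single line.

Albert 1/12; Diana 1/3; George 1/12; Judith 1/3; Prudence 1/12; Victor 1/12

Neither parent survives and there are no descendants, so the estate passes to Harriet's siblings and their issue per stirpes.
The estate is divided into 3 equal shares of 1/3 among Rose, Judith, Nora.
Rose predeceased; the 1/3 allotted to Rose's branch passes to Rose's issue by representation.
The 1/3 is divided into 4 equal shares of 1/12 among Victor, Prudence, Albert, George.
Victor is living and takes 1/12.
Prudence is living and takes 1/12.
Albert is living and takes 1/12.
George is living and takes 1/12.
Judith is living and takes 1/3.
Nora predeceased; the 1/3 allotted to Nora's branch passes to Nora's issue by representation.
Diana is the sole taker at this level and receives the full 1/3.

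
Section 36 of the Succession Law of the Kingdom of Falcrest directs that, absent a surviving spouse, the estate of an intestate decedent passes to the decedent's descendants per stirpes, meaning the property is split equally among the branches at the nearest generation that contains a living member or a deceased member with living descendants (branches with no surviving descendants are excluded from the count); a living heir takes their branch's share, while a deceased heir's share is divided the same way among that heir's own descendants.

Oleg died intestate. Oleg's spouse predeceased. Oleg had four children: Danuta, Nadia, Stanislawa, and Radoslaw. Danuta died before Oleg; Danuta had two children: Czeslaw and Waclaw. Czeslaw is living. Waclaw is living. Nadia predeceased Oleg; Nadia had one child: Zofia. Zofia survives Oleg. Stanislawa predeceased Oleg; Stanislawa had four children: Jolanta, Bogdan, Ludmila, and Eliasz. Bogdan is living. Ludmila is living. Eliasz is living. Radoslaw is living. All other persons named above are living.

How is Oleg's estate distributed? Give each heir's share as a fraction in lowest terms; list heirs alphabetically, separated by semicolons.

There is no surviving spouse, so the entire estate passes to Oleg's descendants per stirpes.
The estate is divided into 4 equal shares of 1/4 among Danuta, Nadia, Stanislawa, Radoslaw.
Danuta predeceased; the 1/4 allotted to Danuta's branch passes to Danuta's issue by representation.
The 1/4 is divided into 2 equal shares of 1/8 among Czeslaw, Waclaw.
Czeslaw is living and takes 1/8.
Waclaw is living and takes 1/8.
Nadia predeceased; the 1/4 allotted to Nadia's branch passes to Nadia's issue by representation.
Zofia is the sole taker at this level and receives the full 1/4.
Stanislawa predeceased; the 1/4 allotted to Stanislawa's branch passes to Stanislawa's issue by representation.
The 1/4 is divided into 4 equal shares of 1/16 among Jolanta, Bogdan, Ludmila, Eliasz.
Jolanta is living and takes 1/16.
Bogdan is living and takes 1/16.
Ludmila is living and takes 1/16.
Eliasz is living and takes 1/16.
Radoslaw is living and takes 1/4.

Bogdan 1/16; Czeslaw 1/8; Eliasz 1/16; Jolanta 1/16; Ludmila 1/16; Radoslaw 1/4; Waclaw 1/8; Zofia 1/4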